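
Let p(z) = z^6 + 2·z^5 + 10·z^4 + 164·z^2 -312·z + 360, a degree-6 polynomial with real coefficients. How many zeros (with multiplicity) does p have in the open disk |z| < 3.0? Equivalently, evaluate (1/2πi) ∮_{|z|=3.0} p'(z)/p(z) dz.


The zeros of p are: (1 + 3i), (1 - 3i), (-3 + 3i), (-3 - 3i), (1 + 1i), (1 - 1i).
Their magnitudes are: 3.162, 3.162, 4.243, 4.243, 1.414, 1.414.
Zeros with |z| < R = 3.0: (1 + 1i), (1 - 1i).
Count = 2.
By the argument principle, (1/2πi) ∮_{|z|=R} p'(z)/p(z) dz equals exactly this count.

Number of zeros inside |z| < 3.0: 2.


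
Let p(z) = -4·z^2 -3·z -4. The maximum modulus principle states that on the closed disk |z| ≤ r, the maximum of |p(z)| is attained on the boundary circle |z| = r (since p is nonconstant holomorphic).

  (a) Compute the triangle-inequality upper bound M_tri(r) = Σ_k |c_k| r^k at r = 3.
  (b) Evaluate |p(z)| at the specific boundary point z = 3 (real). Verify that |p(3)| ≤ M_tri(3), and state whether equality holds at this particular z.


Coefficients: c_0 = -4, c_1 = -3, c_2 = -4. Radius r = 3.
Part (a). Triangle bound: M_tri(r) = Σ_k |c_k| r^k
  = |-4|·3^0 + |-3|·3^1 + |-4|·3^2
  = 4 + 9 + 36 = 49.
This bounds M(r) := max_{|z|=r} |p(z)| from above; equality holds iff all terms c_k z^k can be made to align in phase at a single z on |z|=r.
Part (b). At z = 3 (real, on the circle |z| = r):
  p(3) = (-4)·3^0 + (-3)·3^1 + (-4)·3^2 = -49.
  |p(3)| = 49.
Since all nonzero coefficients share the same sign, |p(3)| = 49 = M_tri(3); the triangle bound is attained at z = 3, so in fact M(r) = 49.

M_tri(3) = 49; |p(3)| = 49; equality at z=3: yes.


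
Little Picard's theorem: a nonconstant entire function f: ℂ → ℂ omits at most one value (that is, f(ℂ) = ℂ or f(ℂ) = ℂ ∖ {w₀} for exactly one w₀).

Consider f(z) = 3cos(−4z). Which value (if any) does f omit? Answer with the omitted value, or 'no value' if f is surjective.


Little Picard bounds the complement of f(ℂ) to at most one point.
cos is entire and surjective onto ℂ: for every w ∈ ℂ, cos(ζ) = w has a solution ζ ∈ ℂ (e.g., via the complex inverse arccos). With ζ = −4z this gives z = ζ/(-4). Then 3·cos(−4z) takes every value in 3·ℂ = ℂ, and adding 0 is a bijection of ℂ. So f is surjective and omits no value. (Note: only on the real line is cos bounded by [−1, 1].)

Omitted value: no value.


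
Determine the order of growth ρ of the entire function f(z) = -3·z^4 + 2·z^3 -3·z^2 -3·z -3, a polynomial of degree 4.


|f(z)| ≤ Σ|c_k|·r^k = O(r^4) as r → ∞. Polynomial growth is O(e^{r^ε}) for every ε > 0 (since r^4/e^{r^ε} → 0), so ρ ≤ ε for all ε > 0, i.e. ρ = 0. Every nonconstant polynomial has order 0.
Therefore ρ = 0.

Order ρ = 0.


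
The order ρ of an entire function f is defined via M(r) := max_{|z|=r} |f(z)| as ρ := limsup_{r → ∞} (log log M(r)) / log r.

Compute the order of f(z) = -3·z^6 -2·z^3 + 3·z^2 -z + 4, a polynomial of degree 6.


|f(z)| ≤ Σ|c_k|·r^k = O(r^6) as r → ∞. Polynomial growth is O(e^{r^ε}) for every ε > 0 (since r^6/e^{r^ε} → 0), so ρ ≤ ε for all ε > 0, i.e. ρ = 0. Every nonconstant polynomial has order 0.
Therefore ρ = 0.

Order ρ = 0.


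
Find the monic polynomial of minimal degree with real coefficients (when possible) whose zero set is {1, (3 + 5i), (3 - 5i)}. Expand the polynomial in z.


The polynomial is p(z) = ∏_{α ∈ S} (z − α), where S = {1, (3 + 5i), (3 - 5i)}.
Expanding the product yields: p(z) = z^3 -7·z^2 + 40·z -34.
Note conjugate pairs combine to real quadratics: (z − (3+5i))(z − (3−5i)) = z² − 6z + 34.
The resulting polynomial has degree 3 and real coefficients as required.

p(z) = z^3 -7·z^2 + 40·z -34.


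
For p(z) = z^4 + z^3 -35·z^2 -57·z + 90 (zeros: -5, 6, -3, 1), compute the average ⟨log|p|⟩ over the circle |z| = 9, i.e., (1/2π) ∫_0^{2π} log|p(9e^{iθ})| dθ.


Zeros: -5, -3, 1, 6; r = 9.
Inside |z| < r: -5, -3, 1, 6. Outside (|z| ≥ r): ∅.
p(0) = 90, so log|p(0)| = log(90) = 4.4998.
Apply Jensen: I(r) = log|p(0)| + Σ_k log(r/|z_k|), summed over zeros inside |z| < r.
  log(r/|z_k|) for z_k = -5: log(9/5) = 0.5878
  log(r/|z_k|) for z_k = 6: log(9/6) = 0.4055
  log(r/|z_k|) for z_k = -3: log(9/3) = 1.0986
  log(r/|z_k|) for z_k = 1: log(9/1) = 2.1972
Sum over inside zeros: 4.2891.
I(r) = log|p(0)| + (inside sum) = 4.4998 + 4.2891 = 8.7889.
Closed form (all zeros inside, monic): I(r) = n·log(r) = 4·log(9) = 8.7889. ✓

I(r) ≈ 8.7889.


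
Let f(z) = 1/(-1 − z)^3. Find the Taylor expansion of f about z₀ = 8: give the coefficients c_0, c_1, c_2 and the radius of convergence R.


Let w = z − z₀, so z = z₀ + w.
Then -1 − z = -1 − (z₀ + w) = (-1 − z₀) − w = -9 − w.
f(z) = 1/(-9 − w)^3 = (1/(-9)^3) · (1 − w/(-9))^{−3}.
By the binomial series (1−u)^{−3} = Σ_{n≥0} C(n+2, 2) u^n for |u|<1, with u = w/(-9):
  c_n = C(n+2, 2) / (-9)^(n+3).
  c_0 = 1/(-9)^3 = -1/729.
  c_1 = 3/(-9)^4 = 1/2187.
  c_2 = 6/(-9)^5 = -2/19683.
The series is valid for |w/d| < 1, i.e. |z − z₀| < |d|.
Radius of convergence: R = |-1 − z₀| = |-9| = 9 (distance from z₀ to the singularity z = -1).

c_0 = -1/729, c_1 = 1/2187, c_2 = -2/19683; R = 9.


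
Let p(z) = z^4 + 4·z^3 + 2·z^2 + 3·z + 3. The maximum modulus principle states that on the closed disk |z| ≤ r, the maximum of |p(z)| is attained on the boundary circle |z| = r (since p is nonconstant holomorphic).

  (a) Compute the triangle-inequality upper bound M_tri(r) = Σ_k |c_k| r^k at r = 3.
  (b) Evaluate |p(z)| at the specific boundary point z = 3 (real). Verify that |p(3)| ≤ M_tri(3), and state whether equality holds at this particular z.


Coefficients: c_0 = 3, c_1 = 3, c_2 = 2, c_3 = 4, c_4 = 1. Radius r = 3.
Part (a). Triangle bound: M_tri(r) = Σ_k |c_k| r^k
  = |3|·3^0 + |3|·3^1 + |2|·3^2 + |4|·3^3 + |1|·3^4
  = 3 + 9 + 18 + 108 + 81 = 219.
This bounds M(r) := max_{|z|=r} |p(z)| from above; equality holds iff all terms c_k z^k can be made to align in phase at a single z on |z|=r.
Part (b). At z = 3 (real, on the circle |z| = r):
  p(3) = (3)·3^0 + (3)·3^1 + (2)·3^2 + (4)·3^3 + (1)·3^4 = 219.
  |p(3)| = 219.
Since all nonzero coefficients share the same sign, |p(3)| = 219 = M_tri(3); the triangle bound is attained at z = 3, so in fact M(r) = 219.

M_tri(3) = 219; |p(3)| = 219; equality at z=3: yes.


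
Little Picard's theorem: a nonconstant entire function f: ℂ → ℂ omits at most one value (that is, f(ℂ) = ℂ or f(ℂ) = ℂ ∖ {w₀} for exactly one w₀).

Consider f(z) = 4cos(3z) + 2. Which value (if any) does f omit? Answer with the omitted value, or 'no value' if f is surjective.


Little Picard bounds the complement of f(ℂ) to at most one point.
cos is entire and surjective onto ℂ: for every w ∈ ℂ, cos(ζ) = w has a solution ζ ∈ ℂ (e.g., via the complex inverse arccos). With ζ = 3z this gives z = ζ/(3). Then 4·cos(3z) takes every value in 4·ℂ = ℂ, and adding 2 is a bijection of ℂ. So f is surjective and omits no value. (Note: only on the real line is cos bounded by [−1, 1].)

Omitted value: no value.


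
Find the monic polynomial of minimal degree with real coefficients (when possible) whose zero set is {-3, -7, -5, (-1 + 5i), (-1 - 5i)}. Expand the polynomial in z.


The polynomial is p(z) = ∏_{α ∈ S} (z − α), where S = {-3, -7, -5, (-1 + 5i), (-1 - 5i)}.
Expanding the product yields: p(z) = z^5 + 17·z^4 + 127·z^3 + 637·z^2 + 2056·z + 2730.
Note conjugate pairs combine to real quadratics: (z − (-1+5i))(z − (-1−5i)) = z² + 2z + 26.
The resulting polynomial has degree 5 and real coefficients as required.

p(z) = z^5 + 17·z^4 + 127·z^3 + 637·z^2 + 2056·z + 2730.


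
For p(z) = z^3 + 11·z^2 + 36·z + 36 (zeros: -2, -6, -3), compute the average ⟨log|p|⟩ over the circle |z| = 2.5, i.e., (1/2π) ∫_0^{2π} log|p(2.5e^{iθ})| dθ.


Zeros: -6, -3, -2; r = 2.5.
Inside |z| < r: -2. Outside (|z| ≥ r): -6, -3.
p(0) = 36, so log|p(0)| = log(36) = 3.5835.
Apply Jensen: I(r) = log|p(0)| + Σ_k log(r/|z_k|), summed over zeros inside |z| < r.
  log(r/|z_k|) for z_k = -2: log(2.5/2) = 0.2231
  Outside zeros (-6, -3) contribute nothing to the Jensen sum.
Sum over inside zeros: 0.2231.
I(r) = log|p(0)| + (inside sum) = 3.5835 + 0.2231 = 3.8067.
Note: since some zeros are outside |z| ≤ r, the simplified n·log(r) form does NOT apply — only the inside zeros contribute.

I(r) ≈ 3.8067.


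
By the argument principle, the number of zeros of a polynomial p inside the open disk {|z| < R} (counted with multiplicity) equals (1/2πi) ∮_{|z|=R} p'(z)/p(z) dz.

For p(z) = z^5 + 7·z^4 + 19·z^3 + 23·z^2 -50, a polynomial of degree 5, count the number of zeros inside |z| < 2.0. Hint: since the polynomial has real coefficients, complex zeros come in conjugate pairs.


The zeros of p are: (-1 + 2i), (-1 - 2i), 1, (-3 + 1i), (-3 - 1i).
Their magnitudes are: 2.236, 2.236, 1, 3.162, 3.162.
Zeros with |z| < R = 2.0: 1.
Count = 1.
By the argument principle, (1/2πi) ∮_{|z|=R} p'(z)/p(z) dz equals exactly this count.

Number of zeros inside |z| < 2.0: 1.


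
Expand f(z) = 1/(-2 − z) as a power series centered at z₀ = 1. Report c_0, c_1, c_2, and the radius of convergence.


Let w = z − z₀, so z = z₀ + w.
Then -2 − z = -2 − (z₀ + w) = (-2 − z₀) − w = -3 − w.
f(z) = 1/(-3 − w) = (1/(-3)) · 1/(1 − w/(-3)) = Σ_{n≥0} w^n / (-3)^(n+1).
So c_n = 1/(-3)^(n+1):
  c_0 = 1/(-3)^1 = -1/3.
  c_1 = 1/(-3)^2 = 1/9.
  c_2 = 1/(-3)^3 = -1/27.
The series is valid for |w/d| < 1, i.e. |z − z₀| < |d|.
Radius of convergence: R = |-2 − z₀| = |-3| = 3 (distance from z₀ to the singularity z = -2).

c_0 = -1/3, c_1 = 1/9, c_2 = -1/27; R = 3.


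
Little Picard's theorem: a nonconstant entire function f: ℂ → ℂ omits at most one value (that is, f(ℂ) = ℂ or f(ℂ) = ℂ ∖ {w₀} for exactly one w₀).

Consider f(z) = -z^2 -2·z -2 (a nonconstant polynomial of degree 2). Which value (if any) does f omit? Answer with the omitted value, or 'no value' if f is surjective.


Little Picard bounds the complement of f(ℂ) to at most one point.
For every w ∈ ℂ, the equation p(z) − w = 0 is a nonconstant polynomial in z and hence has at least one root by the fundamental theorem of algebra. So p is surjective onto ℂ, omitting no value.

Omitted value: no value.


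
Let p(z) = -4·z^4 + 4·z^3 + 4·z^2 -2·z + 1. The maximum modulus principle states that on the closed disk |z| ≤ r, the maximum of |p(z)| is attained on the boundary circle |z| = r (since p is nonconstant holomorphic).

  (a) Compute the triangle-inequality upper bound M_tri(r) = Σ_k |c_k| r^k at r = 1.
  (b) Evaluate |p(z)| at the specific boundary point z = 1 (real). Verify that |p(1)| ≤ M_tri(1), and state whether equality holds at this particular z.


Coefficients: c_0 = 1, c_1 = -2, c_2 = 4, c_3 = 4, c_4 = -4. Radius r = 1.
Part (a). Triangle bound: M_tri(r) = Σ_k |c_k| r^k
  = |1|·1^0 + |-2|·1^1 + |4|·1^2 + |4|·1^3 + |-4|·1^4
  = 1 + 2 + 4 + 4 + 4 = 15.
This bounds M(r) := max_{|z|=r} |p(z)| from above; equality holds iff all terms c_k z^k can be made to align in phase at a single z on |z|=r.
Part (b). At z = 1 (real, on the circle |z| = r):
  p(1) = (1)·1^0 + (-2)·1^1 + (4)·1^2 + (4)·1^3 + (-4)·1^4 = 3.
  |p(1)| = 3.
Check: |p(1)| = 3 ≤ 15 = M_tri(1). ✓ Equality does not hold at z = 1 (the coefficients have mixed signs, so the terms do not all align in phase there).

M_tri(1) = 15; |p(1)| = 3; equality at z=1: no.


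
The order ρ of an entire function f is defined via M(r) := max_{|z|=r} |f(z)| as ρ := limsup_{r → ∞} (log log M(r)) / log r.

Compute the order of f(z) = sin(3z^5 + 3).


Write sin(w) = (e^{iw} ± e^{−iw})/(2 or 2i), so |sin(w)| ≤ e^{|w|}. With w = 3z^5 + 3, |w| ≤ 3r^5 + 3 on |z|=r, giving M(r) ≤ e^{3r^5 + 3} and ρ ≤ 5. For the lower bound, choose z on |z|=r with 3z^5 purely imaginary of modulus 3r^5; then |sin(3z^5 + 3)| grows like e^{3r^5}/2, so ρ ≥ 5. Hence ρ = 5.
Therefore ρ = 5.

Order ρ = 5.


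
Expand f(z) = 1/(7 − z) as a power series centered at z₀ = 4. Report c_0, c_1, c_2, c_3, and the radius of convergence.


Let w = z − z₀, so z = z₀ + w.
Then 7 − z = 7 − (z₀ + w) = (7 − z₀) − w = 3 − w.
f(z) = 1/(3 − w) = (1/(3)) · 1/(1 − w/(3)) = Σ_{n≥0} w^n / (3)^(n+1).
So c_n = 1/(3)^(n+1):
  c_0 = 1/(3)^1 = 1/3.
  c_1 = 1/(3)^2 = 1/9.
  c_2 = 1/(3)^3 = 1/27.
  c_3 = 1/(3)^4 = 1/81.
The series is valid for |w/d| < 1, i.e. |z − z₀| < |d|.
Radius of convergence: R = |7 − z₀| = |3| = 3 (distance from z₀ to the singularity z = 7).

c_0 = 1/3, c_1 = 1/9, c_2 = 1/27, c_3 = 1/81; R = 3.


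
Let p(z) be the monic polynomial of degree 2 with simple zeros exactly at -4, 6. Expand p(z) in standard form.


The polynomial is p(z) = ∏_{α ∈ S} (z − α), where S = {-4, 6}.
Expanding the product yields: p(z) = z^2 -2·z -24.
The resulting polynomial has degree 2 and real coefficients as required.

p(z) = z^2 -2·z -24.


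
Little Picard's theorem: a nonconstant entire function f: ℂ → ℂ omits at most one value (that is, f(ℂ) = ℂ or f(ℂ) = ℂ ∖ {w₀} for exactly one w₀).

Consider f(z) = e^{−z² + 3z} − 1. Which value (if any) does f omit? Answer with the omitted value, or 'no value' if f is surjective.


Little Picard bounds the complement of f(ℂ) to at most one point.
The exponent g(z) = −z² + 3z is a nonconstant polynomial, hence surjective onto ℂ. So e^{g(z)} takes every value in {e^w : w ∈ ℂ} = ℂ ∖ {0}. Adding -1 shifts the range to ℂ ∖ {-1}. f omits exactly -1.

Omitted value: -1.


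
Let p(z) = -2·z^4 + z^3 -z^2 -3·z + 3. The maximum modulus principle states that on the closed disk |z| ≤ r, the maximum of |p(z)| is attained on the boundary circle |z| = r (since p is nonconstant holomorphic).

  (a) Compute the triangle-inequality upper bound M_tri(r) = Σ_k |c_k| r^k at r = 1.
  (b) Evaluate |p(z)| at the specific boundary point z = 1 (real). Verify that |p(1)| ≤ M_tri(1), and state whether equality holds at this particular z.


Coefficients: c_0 = 3, c_1 = -3, c_2 = -1, c_3 = 1, c_4 = -2. Radius r = 1.
Part (a). Triangle bound: M_tri(r) = Σ_k |c_k| r^k
  = |3|·1^0 + |-3|·1^1 + |-1|·1^2 + |1|·1^3 + |-2|·1^4
  = 3 + 3 + 1 + 1 + 2 = 10.
This bounds M(r) := max_{|z|=r} |p(z)| from above; equality holds iff all terms c_k z^k can be made to align in phase at a single z on |z|=r.
Part (b). At z = 1 (real, on the circle |z| = r):
  p(1) = (3)·1^0 + (-3)·1^1 + (-1)·1^2 + (1)·1^3 + (-2)·1^4 = -2.
  |p(1)| = 2.
Check: |p(1)| = 2 ≤ 10 = M_tri(1). ✓ Equality does not hold at z = 1 (the coefficients have mixed signs, so the terms do not all align in phase there).

M_tri(1) = 10; |p(1)| = 2; equality at z=1: no.


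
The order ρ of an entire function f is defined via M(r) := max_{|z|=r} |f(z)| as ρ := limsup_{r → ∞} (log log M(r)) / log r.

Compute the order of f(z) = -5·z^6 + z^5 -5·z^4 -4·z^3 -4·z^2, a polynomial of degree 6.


|f(z)| ≤ Σ|c_k|·r^k = O(r^6) as r → ∞. Polynomial growth is O(e^{r^ε}) for every ε > 0 (since r^6/e^{r^ε} → 0), so ρ ≤ ε for all ε > 0, i.e. ρ = 0. Every nonconstant polynomial has order 0.
Therefore ρ = 0.

Order ρ = 0.


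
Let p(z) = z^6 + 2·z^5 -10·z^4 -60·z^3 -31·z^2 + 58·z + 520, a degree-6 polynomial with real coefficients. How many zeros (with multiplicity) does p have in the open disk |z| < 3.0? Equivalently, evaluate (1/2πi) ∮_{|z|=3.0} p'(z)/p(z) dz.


The zeros of p are: (-3 + 2i), (-3 - 2i), 4, (-1 + 2i), (-1 - 2i), 2.
Their magnitudes are: 3.606, 3.606, 4, 2.236, 2.236, 2.
Zeros with |z| < R = 3.0: (-1 + 2i), (-1 - 2i), 2.
Count = 3.
By the argument principle, (1/2πi) ∮_{|z|=R} p'(z)/p(z) dz equals exactly this count.

Number of zeros inside |z| < 3.0: 3.


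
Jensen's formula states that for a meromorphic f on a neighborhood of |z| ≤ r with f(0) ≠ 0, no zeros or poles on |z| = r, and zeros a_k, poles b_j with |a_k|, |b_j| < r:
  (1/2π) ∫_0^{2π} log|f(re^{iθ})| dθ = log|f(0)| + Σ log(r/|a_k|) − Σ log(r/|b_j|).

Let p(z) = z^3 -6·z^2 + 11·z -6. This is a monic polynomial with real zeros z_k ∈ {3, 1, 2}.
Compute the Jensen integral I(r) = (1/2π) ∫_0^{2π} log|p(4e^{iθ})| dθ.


Zeros: 1, 2, 3; r = 4.
Inside |z| < r: 1, 2, 3. Outside (|z| ≥ r): ∅.
p(0) = -6, so log|p(0)| = log(6) = 1.7918.
Apply Jensen: I(r) = log|p(0)| + Σ_k log(r/|z_k|), summed over zeros inside |z| < r.
  log(r/|z_k|) for z_k = 3: log(4/3) = 0.2877
  log(r/|z_k|) for z_k = 1: log(4/1) = 1.3863
  log(r/|z_k|) for z_k = 2: log(4/2) = 0.6931
Sum over inside zeros: 2.3671.
I(r) = log|p(0)| + (inside sum) = 1.7918 + 2.3671 = 4.1589.
Closed form (all zeros inside, monic): I(r) = n·log(r) = 3·log(4) = 4.1589. ✓

I(r) ≈ 4.1589.


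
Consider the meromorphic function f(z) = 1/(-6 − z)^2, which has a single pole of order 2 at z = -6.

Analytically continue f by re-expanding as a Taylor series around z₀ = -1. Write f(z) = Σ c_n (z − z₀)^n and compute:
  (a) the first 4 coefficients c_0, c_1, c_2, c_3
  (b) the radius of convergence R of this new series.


Let w = z − z₀, so z = z₀ + w.
Then -6 − z = -6 − (z₀ + w) = (-6 − z₀) − w = -5 − w.
f(z) = 1/(-5 − w)^2 = (1/(-5)^2) · (1 − w/(-5))^{−2}.
By the binomial series (1−u)^{−2} = Σ_{n≥0} C(n+1, 1) u^n for |u|<1, with u = w/(-5):
  c_n = C(n+1, 1) / (-5)^(n+2).
  c_0 = 1/(-5)^2 = 1/25.
  c_1 = 2/(-5)^3 = -2/125.
  c_2 = 3/(-5)^4 = 3/625.
  c_3 = 4/(-5)^5 = -4/3125.
The series is valid for |w/d| < 1, i.e. |z − z₀| < |d|.
Radius of convergence: R = |-6 − z₀| = |-5| = 5 (distance from z₀ to the singularity z = -6).

c_0 = 1/25, c_1 = -2/125, c_2 = 3/625, c_3 = -4/3125; R = 5.


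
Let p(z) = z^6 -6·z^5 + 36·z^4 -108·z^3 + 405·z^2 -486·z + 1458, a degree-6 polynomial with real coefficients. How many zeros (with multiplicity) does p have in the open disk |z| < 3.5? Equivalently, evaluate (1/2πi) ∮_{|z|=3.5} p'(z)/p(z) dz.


The zeros of p are: (3 + 3i), (3 - 3i), (0 + 3i), (0 - 3i), (0 + 3i), (0 - 3i).
Their magnitudes are: 4.243, 4.243, 3, 3, 3, 3.
Zeros with |z| < R = 3.5: (0 + 3i), (0 - 3i), (0 + 3i), (0 - 3i).
Count = 4.
By the argument principle, (1/2πi) ∮_{|z|=R} p'(z)/p(z) dz equals exactly this count.

Number of zeros inside |z| < 3.5: 4.


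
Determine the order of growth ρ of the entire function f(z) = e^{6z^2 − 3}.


|e^{6z^2 − 3}| = e^{Re(6·z^2) + -3} ≤ e^{6|z|^2 + -3} = e^{6r^2 + -3} on |z| = r, so ρ ≤ 2. Choosing z on |z|=r so that 6·z^2 is real positive (always possible by picking arg z appropriately) gives |f(z)| = e^{6r^2 + -3}, matching the bound. The additive constant -3 does not affect log log M(r) ~ 2·log r. Hence ρ = 2.
Therefore ρ = 2.

Order ρ = 2.


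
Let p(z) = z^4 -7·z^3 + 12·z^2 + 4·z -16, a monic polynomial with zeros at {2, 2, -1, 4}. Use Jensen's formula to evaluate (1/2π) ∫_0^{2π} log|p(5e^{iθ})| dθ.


Zeros: -1, 2, 2, 4; r = 5.
Inside |z| < r: -1, 2, 2, 4. Outside (|z| ≥ r): ∅.
p(0) = -16, so log|p(0)| = log(16) = 2.7726.
Apply Jensen: I(r) = log|p(0)| + Σ_k log(r/|z_k|), summed over zeros inside |z| < r.
  log(r/|z_k|) for z_k = 2: log(5/2) = 0.9163
  log(r/|z_k|) for z_k = 2: log(5/2) = 0.9163
  log(r/|z_k|) for z_k = -1: log(5/1) = 1.6094
  log(r/|z_k|) for z_k = 4: log(5/4) = 0.2231
Sum over inside zeros: 3.6652.
I(r) = log|p(0)| + (inside sum) = 2.7726 + 3.6652 = 6.4378.
Closed form (all zeros inside, monic): I(r) = n·log(r) = 4·log(5) = 6.4378. ✓

I(r) ≈ 6.4378.


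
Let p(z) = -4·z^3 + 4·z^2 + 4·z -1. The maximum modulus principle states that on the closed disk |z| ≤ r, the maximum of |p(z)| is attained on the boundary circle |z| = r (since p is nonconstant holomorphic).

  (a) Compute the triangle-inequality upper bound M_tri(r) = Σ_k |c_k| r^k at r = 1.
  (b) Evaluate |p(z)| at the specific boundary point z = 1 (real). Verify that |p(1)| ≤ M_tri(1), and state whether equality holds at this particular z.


Coefficients: c_0 = -1, c_1 = 4, c_2 = 4, c_3 = -4. Radius r = 1.
Part (a). Triangle bound: M_tri(r) = Σ_k |c_k| r^k
  = |-1|·1^0 + |4|·1^1 + |4|·1^2 + |-4|·1^3
  = 1 + 4 + 4 + 4 = 13.
This bounds M(r) := max_{|z|=r} |p(z)| from above; equality holds iff all terms c_k z^k can be made to align in phase at a single z on |z|=r.
Part (b). At z = 1 (real, on the circle |z| = r):
  p(1) = (-1)·1^0 + (4)·1^1 + (4)·1^2 + (-4)·1^3 = 3.
  |p(1)| = 3.
Check: |p(1)| = 3 ≤ 13 = M_tri(1). ✓ Equality does not hold at z = 1 (the coefficients have mixed signs, so the terms do not all align in phase there).

M_tri(1) = 13; |p(1)| = 3; equality at z=1: no.


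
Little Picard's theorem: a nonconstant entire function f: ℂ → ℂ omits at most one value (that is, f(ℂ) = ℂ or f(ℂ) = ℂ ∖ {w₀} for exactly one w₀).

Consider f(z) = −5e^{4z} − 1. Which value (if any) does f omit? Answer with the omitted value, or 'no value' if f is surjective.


Little Picard bounds the complement of f(ℂ) to at most one point.
e^{4z} is never zero on ℂ, so -5·e^{4z} takes every value in ℂ ∖ {0}. Adding -1 shifts the range to ℂ ∖ {-1}. Thus f omits exactly the value -1.

Omitted value: -1.


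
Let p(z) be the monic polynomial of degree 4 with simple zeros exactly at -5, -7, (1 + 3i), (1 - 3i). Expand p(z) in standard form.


The polynomial is p(z) = ∏_{α ∈ S} (z − α), where S = {-5, -7, (1 + 3i), (1 - 3i)}.
Expanding the product yields: p(z) = z^4 + 10·z^3 + 21·z^2 + 50·z + 350.
Note conjugate pairs combine to real quadratics: (z − (1+3i))(z − (1−3i)) = z² − 2z + 10.
The resulting polynomial has degree 4 and real coefficients as required.

p(z) = z^4 + 10·z^3 + 21·z^2 + 50·z + 350.


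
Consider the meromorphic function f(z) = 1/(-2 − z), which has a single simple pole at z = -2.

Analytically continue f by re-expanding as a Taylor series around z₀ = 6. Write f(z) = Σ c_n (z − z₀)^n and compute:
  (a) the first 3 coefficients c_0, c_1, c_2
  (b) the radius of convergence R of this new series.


Let w = z − z₀, so z = z₀ + w.
Then -2 − z = -2 − (z₀ + w) = (-2 − z₀) − w = -8 − w.
f(z) = 1/(-8 − w) = (1/(-8)) · 1/(1 − w/(-8)) = Σ_{n≥0} w^n / (-8)^(n+1).
So c_n = 1/(-8)^(n+1):
  c_0 = 1/(-8)^1 = -1/8.
  c_1 = 1/(-8)^2 = 1/64.
  c_2 = 1/(-8)^3 = -1/512.
The series is valid for |w/d| < 1, i.e. |z − z₀| < |d|.
Radius of convergence: R = |-2 − z₀| = |-8| = 8 (distance from z₀ to the singularity z = -2).

c_0 = -1/8, c_1 = 1/64, c_2 = -1/512; R = 8.


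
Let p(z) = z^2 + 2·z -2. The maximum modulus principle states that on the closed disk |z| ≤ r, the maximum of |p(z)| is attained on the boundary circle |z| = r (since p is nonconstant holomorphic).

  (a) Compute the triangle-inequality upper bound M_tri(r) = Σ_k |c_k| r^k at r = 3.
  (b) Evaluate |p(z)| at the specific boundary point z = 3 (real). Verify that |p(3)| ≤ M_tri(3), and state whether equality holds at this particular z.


Coefficients: c_0 = -2, c_1 = 2, c_2 = 1. Radius r = 3.
Part (a). Triangle bound: M_tri(r) = Σ_k |c_k| r^k
  = |-2|·3^0 + |2|·3^1 + |1|·3^2
  = 2 + 6 + 9 = 17.
This bounds M(r) := max_{|z|=r} |p(z)| from above; equality holds iff all terms c_k z^k can be made to align in phase at a single z on |z|=r.
Part (b). At z = 3 (real, on the circle |z| = r):
  p(3) = (-2)·3^0 + (2)·3^1 + (1)·3^2 = 13.
  |p(3)| = 13.
Check: |p(3)| = 13 ≤ 17 = M_tri(3). ✓ Equality does not hold at z = 3 (the coefficients have mixed signs, so the terms do not all align in phase there).

M_tri(3) = 17; |p(3)| = 13; equality at z=3: no.


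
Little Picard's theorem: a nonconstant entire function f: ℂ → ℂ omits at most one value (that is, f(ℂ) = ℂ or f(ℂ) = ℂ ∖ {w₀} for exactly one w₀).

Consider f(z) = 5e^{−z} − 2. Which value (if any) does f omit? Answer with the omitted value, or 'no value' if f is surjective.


Little Picard bounds the complement of f(ℂ) to at most one point.
e^{−z} is never zero on ℂ, so 5·e^{−z} takes every value in ℂ ∖ {0}. Adding -2 shifts the range to ℂ ∖ {-2}. Thus f omits exactly the value -2.

Omitted value: -2.


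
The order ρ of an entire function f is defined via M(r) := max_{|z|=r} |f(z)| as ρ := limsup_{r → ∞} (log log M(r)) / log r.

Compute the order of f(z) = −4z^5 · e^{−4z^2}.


M(r) = max_{|z|=r} |-4|·|z|^5·|e^{−4z^2}| = 4·r^5 · e^{4r^2} (the factors attain their maxima compatibly on |z|=r). Then log M(r) = log 4 + 5·log r + 4r^2, dominated by the last term, so log log M(r) ~ 2·log r. The polynomial factor -4z^5 contributes only a log r term and does not affect the order. ρ = 2.
Therefore ρ = 2.

Order ρ = 2.


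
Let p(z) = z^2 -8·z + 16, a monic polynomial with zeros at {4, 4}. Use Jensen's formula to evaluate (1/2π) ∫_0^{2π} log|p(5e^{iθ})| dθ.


Zeros: 4, 4; r = 5.
Inside |z| < r: 4, 4. Outside (|z| ≥ r): ∅.
p(0) = 16, so log|p(0)| = log(16) = 2.7726.
Apply Jensen: I(r) = log|p(0)| + Σ_k log(r/|z_k|), summed over zeros inside |z| < r.
  log(r/|z_k|) for z_k = 4: log(5/4) = 0.2231
  log(r/|z_k|) for z_k = 4: log(5/4) = 0.2231
Sum over inside zeros: 0.4463.
I(r) = log|p(0)| + (inside sum) = 2.7726 + 0.4463 = 3.2189.
Closed form (all zeros inside, monic): I(r) = n·log(r) = 2·log(5) = 3.2189. ✓

I(r) ≈ 3.2189.


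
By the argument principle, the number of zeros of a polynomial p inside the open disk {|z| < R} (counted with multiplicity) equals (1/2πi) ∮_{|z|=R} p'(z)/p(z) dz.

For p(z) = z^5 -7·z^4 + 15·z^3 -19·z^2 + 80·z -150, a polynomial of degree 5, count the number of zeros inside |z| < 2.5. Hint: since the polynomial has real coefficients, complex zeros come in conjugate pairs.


The zeros of p are: (3 + 1i), (3 - 1i), 3, (-1 + 2i), (-1 - 2i).
Their magnitudes are: 3.162, 3.162, 3, 2.236, 2.236.
Zeros with |z| < R = 2.5: (-1 + 2i), (-1 - 2i).
Count = 2.
By the argument principle, (1/2πi) ∮_{|z|=R} p'(z)/p(z) dz equals exactly this count.

Number of zeros inside |z| < 2.5: 2.


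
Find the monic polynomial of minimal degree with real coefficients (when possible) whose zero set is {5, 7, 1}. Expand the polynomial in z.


The polynomial is p(z) = ∏_{α ∈ S} (z − α), where S = {5, 7, 1}.
Expanding the product yields: p(z) = z^3 -13·z^2 + 47·z -35.
The resulting polynomial has degree 3 and real coefficients as required.

p(z) = z^3 -13·z^2 + 47·z -35.


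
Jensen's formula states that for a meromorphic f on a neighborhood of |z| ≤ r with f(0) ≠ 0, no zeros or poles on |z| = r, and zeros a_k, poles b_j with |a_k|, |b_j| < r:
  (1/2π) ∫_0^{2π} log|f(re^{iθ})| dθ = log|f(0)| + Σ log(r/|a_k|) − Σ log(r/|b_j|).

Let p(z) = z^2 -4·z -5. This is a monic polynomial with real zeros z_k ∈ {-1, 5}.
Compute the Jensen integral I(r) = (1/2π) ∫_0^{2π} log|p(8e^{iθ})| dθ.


Zeros: -1, 5; r = 8.
Inside |z| < r: -1, 5. Outside (|z| ≥ r): ∅.
p(0) = -5, so log|p(0)| = log(5) = 1.6094.
Apply Jensen: I(r) = log|p(0)| + Σ_k log(r/|z_k|), summed over zeros inside |z| < r.
  log(r/|z_k|) for z_k = -1: log(8/1) = 2.0794
  log(r/|z_k|) for z_k = 5: log(8/5) = 0.4700
Sum over inside zeros: 2.5494.
I(r) = log|p(0)| + (inside sum) = 1.6094 + 2.5494 = 4.1589.
Closed form (all zeros inside, monic): I(r) = n·log(r) = 2·log(8) = 4.1589. ✓

I(r) ≈ 4.1589.


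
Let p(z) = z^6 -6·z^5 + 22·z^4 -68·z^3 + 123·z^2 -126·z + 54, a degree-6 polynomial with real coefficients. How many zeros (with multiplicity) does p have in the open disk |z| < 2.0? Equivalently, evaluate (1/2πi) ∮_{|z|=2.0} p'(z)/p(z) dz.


The zeros of p are: 3, 1, (0 + 3i), (0 - 3i), (1 + 1i), (1 - 1i).
Their magnitudes are: 3, 1, 3, 3, 1.414, 1.414.
Zeros with |z| < R = 2.0: 1, (1 + 1i), (1 - 1i).
Count = 3.
By the argument principle, (1/2πi) ∮_{|z|=R} p'(z)/p(z) dz equals exactly this count.

Number of zeros inside |z| < 2.0: 3.


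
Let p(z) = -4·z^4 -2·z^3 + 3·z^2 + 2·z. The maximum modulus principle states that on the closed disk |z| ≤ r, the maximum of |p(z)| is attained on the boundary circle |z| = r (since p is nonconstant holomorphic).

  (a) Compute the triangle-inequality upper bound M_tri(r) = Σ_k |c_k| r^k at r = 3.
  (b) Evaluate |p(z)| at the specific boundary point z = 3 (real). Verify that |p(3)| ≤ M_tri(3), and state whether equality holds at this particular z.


Coefficients: c_0 = 0, c_1 = 2, c_2 = 3, c_3 = -2, c_4 = -4. Radius r = 3.
Part (a). Triangle bound: M_tri(r) = Σ_k |c_k| r^k
  = |0|·3^0 + |2|·3^1 + |3|·3^2 + |-2|·3^3 + |-4|·3^4
  = 0 + 6 + 27 + 54 + 324 = 411.
This bounds M(r) := max_{|z|=r} |p(z)| from above; equality holds iff all terms c_k z^k can be made to align in phase at a single z on |z|=r.
Part (b). At z = 3 (real, on the circle |z| = r):
  p(3) = (0)·3^0 + (2)·3^1 + (3)·3^2 + (-2)·3^3 + (-4)·3^4 = -345.
  |p(3)| = 345.
Check: |p(3)| = 345 ≤ 411 = M_tri(3). ✓ Equality does not hold at z = 3 (the coefficients have mixed signs, so the terms do not all align in phase there).

M_tri(3) = 411; |p(3)| = 345; equality at z=3: no.


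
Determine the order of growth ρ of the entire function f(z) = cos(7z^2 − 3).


Write cos(w) = (e^{iw} ± e^{−iw})/(2 or 2i), so |cos(w)| ≤ e^{|w|}. With w = 7z^2 − 3, |w| ≤ 7r^2 + 3 on |z|=r, giving M(r) ≤ e^{7r^2 + 3} and ρ ≤ 2. For the lower bound, choose z on |z|=r with 7z^2 purely imaginary of modulus 7r^2; then |cos(7z^2 − 3)| grows like e^{7r^2}/2, so ρ ≥ 2. Hence ρ = 2.
Therefore ρ = 2.

Order ρ = 2.


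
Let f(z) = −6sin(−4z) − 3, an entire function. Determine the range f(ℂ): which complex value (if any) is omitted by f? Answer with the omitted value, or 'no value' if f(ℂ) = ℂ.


Little Picard bounds the complement of f(ℂ) to at most one point.
sin is entire and surjective onto ℂ: for every w ∈ ℂ, sin(ζ) = w has a solution ζ ∈ ℂ (e.g., via the complex inverse arcsin). With ζ = −4z this gives z = ζ/(-4). Then -6·sin(−4z) takes every value in -6·ℂ = ℂ, and adding -3 is a bijection of ℂ. So f is surjective and omits no value. (Note: only on the real line is sin bounded by [−1, 1].)

Omitted value: no value.


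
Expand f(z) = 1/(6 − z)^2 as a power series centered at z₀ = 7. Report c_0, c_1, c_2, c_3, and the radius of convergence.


Let w = z − z₀, so z = z₀ + w.
Then 6 − z = 6 − (z₀ + w) = (6 − z₀) − w = -1 − w.
f(z) = 1/(-1 − w)^2 = (1/(-1)^2) · (1 − w/(-1))^{−2}.
By the binomial series (1−u)^{−2} = Σ_{n≥0} C(n+1, 1) u^n for |u|<1, with u = w/(-1):
  c_n = C(n+1, 1) / (-1)^(n+2).
  c_0 = 1/(-1)^2 = 1.
  c_1 = 2/(-1)^3 = -2.
  c_2 = 3/(-1)^4 = 3.
  c_3 = 4/(-1)^5 = -4.
The series is valid for |w/d| < 1, i.e. |z − z₀| < |d|.
Radius of convergence: R = |6 − z₀| = |-1| = 1 (distance from z₀ to the singularity z = 6).

c_0 = 1, c_1 = -2, c_2 = 3, c_3 = -4; R = 1.


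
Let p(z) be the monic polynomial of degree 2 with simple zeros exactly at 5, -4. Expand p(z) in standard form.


The polynomial is p(z) = ∏_{α ∈ S} (z − α), where S = {5, -4}.
Expanding the product yields: p(z) = z^2 -z -20.
The resulting polynomial has degree 2 and real coefficients as required.

p(z) = z^2 -z -20.


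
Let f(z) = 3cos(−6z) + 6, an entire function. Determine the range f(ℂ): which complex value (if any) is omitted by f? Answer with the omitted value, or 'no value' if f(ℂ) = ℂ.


Little Picard bounds the complement of f(ℂ) to at most one point.
cos is entire and surjective onto ℂ: for every w ∈ ℂ, cos(ζ) = w has a solution ζ ∈ ℂ (e.g., via the complex inverse arccos). With ζ = −6z this gives z = ζ/(-6). Then 3·cos(−6z) takes every value in 3·ℂ = ℂ, and adding 6 is a bijection of ℂ. So f is surjective and omits no value. (Note: only on the real line is cos bounded by [−1, 1].)

Omitted value: no value.


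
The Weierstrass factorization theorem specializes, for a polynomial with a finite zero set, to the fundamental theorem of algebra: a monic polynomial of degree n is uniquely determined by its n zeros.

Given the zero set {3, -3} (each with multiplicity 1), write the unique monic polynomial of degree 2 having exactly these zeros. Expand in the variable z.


The polynomial is p(z) = ∏_{α ∈ S} (z − α), where S = {3, -3}.
Expanding the product yields: p(z) = z^2 -9.
The resulting polynomial has degree 2 and real coefficients as required.

p(z) = z^2 -9.


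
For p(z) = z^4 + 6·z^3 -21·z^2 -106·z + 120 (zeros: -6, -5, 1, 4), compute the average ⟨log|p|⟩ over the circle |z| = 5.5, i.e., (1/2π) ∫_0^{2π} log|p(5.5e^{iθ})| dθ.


Zeros: -6, -5, 1, 4; r = 5.5.
Inside |z| < r: -5, 1, 4. Outside (|z| ≥ r): -6.
p(0) = 120, so log|p(0)| = log(120) = 4.7875.
Apply Jensen: I(r) = log|p(0)| + Σ_k log(r/|z_k|), summed over zeros inside |z| < r.
  log(r/|z_k|) for z_k = -5: log(5.5/5) = 0.0953
  log(r/|z_k|) for z_k = 1: log(5.5/1) = 1.7047
  log(r/|z_k|) for z_k = 4: log(5.5/4) = 0.3185
  Outside zeros (-6) contribute nothing to the Jensen sum.
Sum over inside zeros: 2.1185.
I(r) = log|p(0)| + (inside sum) = 4.7875 + 2.1185 = 6.9060.
Note: since some zeros are outside |z| ≤ r, the simplified n·log(r) form does NOT apply — only the inside zeros contribute.

I(r) ≈ 6.9060.


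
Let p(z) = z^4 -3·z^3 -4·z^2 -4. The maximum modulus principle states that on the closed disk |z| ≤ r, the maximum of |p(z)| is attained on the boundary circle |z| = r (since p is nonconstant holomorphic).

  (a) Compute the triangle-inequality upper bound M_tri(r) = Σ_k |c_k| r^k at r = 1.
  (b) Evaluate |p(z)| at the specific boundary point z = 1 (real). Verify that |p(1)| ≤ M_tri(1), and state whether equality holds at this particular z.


Coefficients: c_0 = -4, c_1 = 0, c_2 = -4, c_3 = -3, c_4 = 1. Radius r = 1.
Part (a). Triangle bound: M_tri(r) = Σ_k |c_k| r^k
  = |-4|·1^0 + |0|·1^1 + |-4|·1^2 + |-3|·1^3 + |1|·1^4
  = 4 + 0 + 4 + 3 + 1 = 12.
This bounds M(r) := max_{|z|=r} |p(z)| from above; equality holds iff all terms c_k z^k can be made to align in phase at a single z on |z|=r.
Part (b). At z = 1 (real, on the circle |z| = r):
  p(1) = (-4)·1^0 + (0)·1^1 + (-4)·1^2 + (-3)·1^3 + (1)·1^4 = -10.
  |p(1)| = 10.
Check: |p(1)| = 10 ≤ 12 = M_tri(1). ✓ Equality does not hold at z = 1 (the coefficients have mixed signs, so the terms do not all align in phase there).

M_tri(1) = 12; |p(1)| = 10; equality at z=1: no.


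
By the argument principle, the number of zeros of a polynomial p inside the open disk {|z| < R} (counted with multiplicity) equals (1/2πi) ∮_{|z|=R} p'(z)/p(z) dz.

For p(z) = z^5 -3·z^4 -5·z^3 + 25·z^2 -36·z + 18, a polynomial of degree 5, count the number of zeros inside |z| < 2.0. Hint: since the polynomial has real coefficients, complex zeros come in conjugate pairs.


The zeros of p are: 1, 3, -3, (1 + 1i), (1 - 1i).
Their magnitudes are: 1, 3, 3, 1.414, 1.414.
Zeros with |z| < R = 2.0: 1, (1 + 1i), (1 - 1i).
Count = 3.
By the argument principle, (1/2πi) ∮_{|z|=R} p'(z)/p(z) dz equals exactly this count.

Number of zeros inside |z| < 2.0: 3.


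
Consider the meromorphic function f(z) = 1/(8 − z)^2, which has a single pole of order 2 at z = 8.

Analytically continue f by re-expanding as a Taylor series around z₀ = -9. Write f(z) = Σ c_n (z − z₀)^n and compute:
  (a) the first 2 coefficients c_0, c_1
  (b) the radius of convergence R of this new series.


Let w = z − z₀, so z = z₀ + w.
Then 8 − z = 8 − (z₀ + w) = (8 − z₀) − w = 17 − w.
f(z) = 1/(17 − w)^2 = (1/(17)^2) · (1 − w/(17))^{−2}.
By the binomial series (1−u)^{−2} = Σ_{n≥0} C(n+1, 1) u^n for |u|<1, with u = w/(17):
  c_n = C(n+1, 1) / (17)^(n+2).
  c_0 = 1/(17)^2 = 1/289.
  c_1 = 2/(17)^3 = 2/4913.
The series is valid for |w/d| < 1, i.e. |z − z₀| < |d|.
Radius of convergence: R = |8 − z₀| = |17| = 17 (distance from z₀ to the singularity z = 8).

c_0 = 1/289, c_1 = 2/4913; R = 17.


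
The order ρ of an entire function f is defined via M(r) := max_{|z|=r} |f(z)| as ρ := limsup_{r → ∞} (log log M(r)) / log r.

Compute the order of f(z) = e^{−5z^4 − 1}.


|e^{−5z^4 − 1}| = e^{Re(-5·z^4) + -1} ≤ e^{5|z|^4 + -1} = e^{5r^4 + -1} on |z| = r, so ρ ≤ 4. Choosing z on |z|=r so that -5·z^4 is real positive (always possible by picking arg z appropriately) gives |f(z)| = e^{5r^4 + -1}, matching the bound. The additive constant -1 does not affect log log M(r) ~ 4·log r. Hence ρ = 4.
Therefore ρ = 4.

Order ρ = 4.


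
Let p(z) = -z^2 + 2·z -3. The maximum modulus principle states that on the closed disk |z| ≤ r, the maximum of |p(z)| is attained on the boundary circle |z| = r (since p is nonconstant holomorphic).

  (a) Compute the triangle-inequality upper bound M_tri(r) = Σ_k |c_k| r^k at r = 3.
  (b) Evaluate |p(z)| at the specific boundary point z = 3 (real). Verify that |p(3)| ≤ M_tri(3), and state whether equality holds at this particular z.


Coefficients: c_0 = -3, c_1 = 2, c_2 = -1. Radius r = 3.
Part (a). Triangle bound: M_tri(r) = Σ_k |c_k| r^k
  = |-3|·3^0 + |2|·3^1 + |-1|·3^2
  = 3 + 6 + 9 = 18.
This bounds M(r) := max_{|z|=r} |p(z)| from above; equality holds iff all terms c_k z^k can be made to align in phase at a single z on |z|=r.
Part (b). At z = 3 (real, on the circle |z| = r):
  p(3) = (-3)·3^0 + (2)·3^1 + (-1)·3^2 = -6.
  |p(3)| = 6.
Check: |p(3)| = 6 ≤ 18 = M_tri(3). ✓ Equality does not hold at z = 3 (the coefficients have mixed signs, so the terms do not all align in phase there).

M_tri(3) = 18; |p(3)| = 6; equality at z=3: no.


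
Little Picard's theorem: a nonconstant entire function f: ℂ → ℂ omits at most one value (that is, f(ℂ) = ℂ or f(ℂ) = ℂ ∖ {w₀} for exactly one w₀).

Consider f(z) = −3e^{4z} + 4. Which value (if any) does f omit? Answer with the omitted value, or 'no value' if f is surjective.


Little Picard bounds the complement of f(ℂ) to at most one point.
e^{4z} is never zero on ℂ, so -3·e^{4z} takes every value in ℂ ∖ {0}. Adding 4 shifts the range to ℂ ∖ {4}. Thus f omits exactly the value 4.

Omitted value: 4.


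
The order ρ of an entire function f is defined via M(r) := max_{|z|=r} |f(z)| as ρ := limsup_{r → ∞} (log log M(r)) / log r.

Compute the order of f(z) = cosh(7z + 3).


cosh(w) is a linear combination of e^{iw} and e^{−iw} (or e^w, e^{−w} in the hyperbolic case), so |cosh(w)| ≤ e^{|w|}. With w = 7z + 3, |w| ≤ 7|z| + 3 = 7r + 3 on |z| = r, giving M(r) ≤ e^{7r + 3}, so ρ ≤ 1. On a suitable ray (z = it for sin/cos; z = t for sinh/cosh, t real → ∞), |cosh(7z + 3)| grows like e^{7|t|}/2, so ρ ≥ 1. Hence ρ = 1.
Therefore ρ = 1.

Order ρ = 1.


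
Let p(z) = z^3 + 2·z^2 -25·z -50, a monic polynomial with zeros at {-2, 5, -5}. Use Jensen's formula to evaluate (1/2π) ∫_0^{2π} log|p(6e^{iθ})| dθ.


Zeros: -5, -2, 5; r = 6.
Inside |z| < r: -5, -2, 5. Outside (|z| ≥ r): ∅.
p(0) = -50, so log|p(0)| = log(50) = 3.9120.
Apply Jensen: I(r) = log|p(0)| + Σ_k log(r/|z_k|), summed over zeros inside |z| < r.
  log(r/|z_k|) for z_k = -2: log(6/2) = 1.0986
  log(r/|z_k|) for z_k = 5: log(6/5) = 0.1823
  log(r/|z_k|) for z_k = -5: log(6/5) = 0.1823
Sum over inside zeros: 1.4633.
I(r) = log|p(0)| + (inside sum) = 3.9120 + 1.4633 = 5.3753.
Closed form (all zeros inside, monic): I(r) = n·log(r) = 3·log(6) = 5.3753. ✓

I(r) ≈ 5.3753.


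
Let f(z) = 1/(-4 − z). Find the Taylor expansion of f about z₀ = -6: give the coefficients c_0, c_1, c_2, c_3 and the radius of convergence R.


Let w = z − z₀, so z = z₀ + w.
Then -4 − z = -4 − (z₀ + w) = (-4 − z₀) − w = 2 − w.
f(z) = 1/(2 − w) = (1/(2)) · 1/(1 − w/(2)) = Σ_{n≥0} w^n / (2)^(n+1).
So c_n = 1/(2)^(n+1):
  c_0 = 1/(2)^1 = 1/2.
  c_1 = 1/(2)^2 = 1/4.
  c_2 = 1/(2)^3 = 1/8.
  c_3 = 1/(2)^4 = 1/16.
The series is valid for |w/d| < 1, i.e. |z − z₀| < |d|.
Radius of convergence: R = |-4 − z₀| = |2| = 2 (distance from z₀ to the singularity z = -4).

c_0 = 1/2, c_1 = 1/4, c_2 = 1/8, c_3 = 1/16; R = 2.
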